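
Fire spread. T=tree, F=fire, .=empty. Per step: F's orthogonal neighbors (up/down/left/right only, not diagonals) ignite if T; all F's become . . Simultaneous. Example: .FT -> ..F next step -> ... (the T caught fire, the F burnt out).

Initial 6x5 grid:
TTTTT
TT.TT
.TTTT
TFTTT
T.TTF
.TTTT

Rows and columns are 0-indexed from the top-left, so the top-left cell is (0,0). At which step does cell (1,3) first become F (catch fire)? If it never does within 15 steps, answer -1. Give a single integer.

Step 1: cell (1,3)='T' (+6 fires, +2 burnt)
Step 2: cell (1,3)='T' (+7 fires, +6 burnt)
Step 3: cell (1,3)='T' (+5 fires, +7 burnt)
Step 4: cell (1,3)='F' (+5 fires, +5 burnt)
  -> target ignites at step 4
Step 5: cell (1,3)='.' (+1 fires, +5 burnt)
Step 6: cell (1,3)='.' (+0 fires, +1 burnt)
  fire out at step 6

4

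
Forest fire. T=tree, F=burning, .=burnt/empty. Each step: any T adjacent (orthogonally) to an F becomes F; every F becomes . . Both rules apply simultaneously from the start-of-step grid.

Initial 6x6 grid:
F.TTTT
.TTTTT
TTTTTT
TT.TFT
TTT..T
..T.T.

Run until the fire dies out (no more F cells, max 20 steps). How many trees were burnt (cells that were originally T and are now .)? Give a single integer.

Answer: 24

Derivation:
Step 1: +3 fires, +2 burnt (F count now 3)
Step 2: +4 fires, +3 burnt (F count now 4)
Step 3: +4 fires, +4 burnt (F count now 4)
Step 4: +4 fires, +4 burnt (F count now 4)
Step 5: +4 fires, +4 burnt (F count now 4)
Step 6: +2 fires, +4 burnt (F count now 2)
Step 7: +2 fires, +2 burnt (F count now 2)
Step 8: +1 fires, +2 burnt (F count now 1)
Step 9: +0 fires, +1 burnt (F count now 0)
Fire out after step 9
Initially T: 25, now '.': 35
Total burnt (originally-T cells now '.'): 24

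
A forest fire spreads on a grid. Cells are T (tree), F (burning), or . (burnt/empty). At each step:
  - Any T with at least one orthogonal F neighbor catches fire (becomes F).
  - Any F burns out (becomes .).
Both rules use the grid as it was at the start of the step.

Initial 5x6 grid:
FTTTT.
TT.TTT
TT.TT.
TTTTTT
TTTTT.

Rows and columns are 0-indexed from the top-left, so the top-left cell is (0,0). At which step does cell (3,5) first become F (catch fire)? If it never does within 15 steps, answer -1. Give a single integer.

Step 1: cell (3,5)='T' (+2 fires, +1 burnt)
Step 2: cell (3,5)='T' (+3 fires, +2 burnt)
Step 3: cell (3,5)='T' (+3 fires, +3 burnt)
Step 4: cell (3,5)='T' (+4 fires, +3 burnt)
Step 5: cell (3,5)='T' (+4 fires, +4 burnt)
Step 6: cell (3,5)='T' (+4 fires, +4 burnt)
Step 7: cell (3,5)='T' (+2 fires, +4 burnt)
Step 8: cell (3,5)='F' (+2 fires, +2 burnt)
  -> target ignites at step 8
Step 9: cell (3,5)='.' (+0 fires, +2 burnt)
  fire out at step 9

8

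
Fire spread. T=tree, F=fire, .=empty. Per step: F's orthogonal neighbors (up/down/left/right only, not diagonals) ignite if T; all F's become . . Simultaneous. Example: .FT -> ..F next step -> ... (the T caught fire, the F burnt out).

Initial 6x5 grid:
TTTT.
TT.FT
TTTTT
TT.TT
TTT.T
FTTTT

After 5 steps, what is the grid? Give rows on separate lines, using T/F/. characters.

Step 1: 5 trees catch fire, 2 burn out
  TTTF.
  TT..F
  TTTFT
  TT.TT
  FTT.T
  .FTTT
Step 2: 7 trees catch fire, 5 burn out
  TTF..
  TT...
  TTF.F
  FT.FT
  .FT.T
  ..FTT
Step 3: 7 trees catch fire, 7 burn out
  TF...
  TT...
  FF...
  .F..F
  ..F.T
  ...FT
Step 4: 5 trees catch fire, 7 burn out
  F....
  FF...
  .....
  .....
  ....F
  ....F
Step 5: 0 trees catch fire, 5 burn out
  .....
  .....
  .....
  .....
  .....
  .....

.....
.....
.....
.....
.....
.....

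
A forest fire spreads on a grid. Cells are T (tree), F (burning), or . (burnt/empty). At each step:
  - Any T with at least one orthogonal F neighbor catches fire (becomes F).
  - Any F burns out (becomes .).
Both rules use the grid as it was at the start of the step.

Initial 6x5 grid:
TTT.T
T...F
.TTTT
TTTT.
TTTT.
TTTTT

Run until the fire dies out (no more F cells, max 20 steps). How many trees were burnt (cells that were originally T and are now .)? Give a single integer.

Step 1: +2 fires, +1 burnt (F count now 2)
Step 2: +1 fires, +2 burnt (F count now 1)
Step 3: +2 fires, +1 burnt (F count now 2)
Step 4: +3 fires, +2 burnt (F count now 3)
Step 5: +3 fires, +3 burnt (F count now 3)
Step 6: +4 fires, +3 burnt (F count now 4)
Step 7: +2 fires, +4 burnt (F count now 2)
Step 8: +1 fires, +2 burnt (F count now 1)
Step 9: +0 fires, +1 burnt (F count now 0)
Fire out after step 9
Initially T: 22, now '.': 26
Total burnt (originally-T cells now '.'): 18

Answer: 18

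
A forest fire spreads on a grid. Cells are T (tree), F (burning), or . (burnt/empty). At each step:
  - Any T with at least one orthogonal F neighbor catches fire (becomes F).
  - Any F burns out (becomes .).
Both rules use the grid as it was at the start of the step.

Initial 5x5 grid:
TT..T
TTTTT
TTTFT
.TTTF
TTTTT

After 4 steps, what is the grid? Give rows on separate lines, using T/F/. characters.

Step 1: 5 trees catch fire, 2 burn out
  TT..T
  TTTFT
  TTF.F
  .TTF.
  TTTTF
Step 2: 5 trees catch fire, 5 burn out
  TT..T
  TTF.F
  TF...
  .TF..
  TTTF.
Step 3: 5 trees catch fire, 5 burn out
  TT..F
  TF...
  F....
  .F...
  TTF..
Step 4: 3 trees catch fire, 5 burn out
  TF...
  F....
  .....
  .....
  TF...

TF...
F....
.....
.....
TF...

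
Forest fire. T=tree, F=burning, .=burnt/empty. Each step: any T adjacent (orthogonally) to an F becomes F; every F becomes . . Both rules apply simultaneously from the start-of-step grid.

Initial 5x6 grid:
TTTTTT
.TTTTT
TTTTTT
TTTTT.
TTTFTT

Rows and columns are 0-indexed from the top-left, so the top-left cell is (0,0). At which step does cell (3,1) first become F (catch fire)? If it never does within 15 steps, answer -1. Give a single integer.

Step 1: cell (3,1)='T' (+3 fires, +1 burnt)
Step 2: cell (3,1)='T' (+5 fires, +3 burnt)
Step 3: cell (3,1)='F' (+5 fires, +5 burnt)
  -> target ignites at step 3
Step 4: cell (3,1)='.' (+6 fires, +5 burnt)
Step 5: cell (3,1)='.' (+5 fires, +6 burnt)
Step 6: cell (3,1)='.' (+2 fires, +5 burnt)
Step 7: cell (3,1)='.' (+1 fires, +2 burnt)
Step 8: cell (3,1)='.' (+0 fires, +1 burnt)
  fire out at step 8

3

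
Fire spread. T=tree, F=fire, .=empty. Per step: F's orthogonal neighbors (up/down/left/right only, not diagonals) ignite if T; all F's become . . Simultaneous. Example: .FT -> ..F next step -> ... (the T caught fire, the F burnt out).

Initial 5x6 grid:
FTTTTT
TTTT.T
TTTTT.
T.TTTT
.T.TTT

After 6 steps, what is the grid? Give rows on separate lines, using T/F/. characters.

Step 1: 2 trees catch fire, 1 burn out
  .FTTTT
  FTTT.T
  TTTTT.
  T.TTTT
  .T.TTT
Step 2: 3 trees catch fire, 2 burn out
  ..FTTT
  .FTT.T
  FTTTT.
  T.TTTT
  .T.TTT
Step 3: 4 trees catch fire, 3 burn out
  ...FTT
  ..FT.T
  .FTTT.
  F.TTTT
  .T.TTT
Step 4: 3 trees catch fire, 4 burn out
  ....FT
  ...F.T
  ..FTT.
  ..TTTT
  .T.TTT
Step 5: 3 trees catch fire, 3 burn out
  .....F
  .....T
  ...FT.
  ..FTTT
  .T.TTT
Step 6: 3 trees catch fire, 3 burn out
  ......
  .....F
  ....F.
  ...FTT
  .T.TTT

......
.....F
....F.
...FTT
.T.TTT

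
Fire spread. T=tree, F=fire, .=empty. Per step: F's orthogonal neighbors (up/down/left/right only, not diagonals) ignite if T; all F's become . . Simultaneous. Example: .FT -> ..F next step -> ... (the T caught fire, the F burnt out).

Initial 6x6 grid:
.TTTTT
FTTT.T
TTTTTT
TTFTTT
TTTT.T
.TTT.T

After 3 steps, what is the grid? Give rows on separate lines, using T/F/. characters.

Step 1: 6 trees catch fire, 2 burn out
  .TTTTT
  .FTT.T
  FTFTTT
  TF.FTT
  TTFT.T
  .TTT.T
Step 2: 9 trees catch fire, 6 burn out
  .FTTTT
  ..FT.T
  .F.FTT
  F...FT
  TF.F.T
  .TFT.T
Step 3: 7 trees catch fire, 9 burn out
  ..FTTT
  ...F.T
  ....FT
  .....F
  F....T
  .F.F.T

..FTTT
...F.T
....FT
.....F
F....T
.F.F.T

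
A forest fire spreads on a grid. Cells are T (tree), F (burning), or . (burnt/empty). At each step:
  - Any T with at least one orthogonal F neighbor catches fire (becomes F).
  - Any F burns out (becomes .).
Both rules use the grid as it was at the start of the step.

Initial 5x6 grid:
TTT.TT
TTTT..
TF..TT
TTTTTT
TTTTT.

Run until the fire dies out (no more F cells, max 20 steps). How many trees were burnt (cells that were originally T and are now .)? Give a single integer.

Answer: 21

Derivation:
Step 1: +3 fires, +1 burnt (F count now 3)
Step 2: +6 fires, +3 burnt (F count now 6)
Step 3: +6 fires, +6 burnt (F count now 6)
Step 4: +2 fires, +6 burnt (F count now 2)
Step 5: +3 fires, +2 burnt (F count now 3)
Step 6: +1 fires, +3 burnt (F count now 1)
Step 7: +0 fires, +1 burnt (F count now 0)
Fire out after step 7
Initially T: 23, now '.': 28
Total burnt (originally-T cells now '.'): 21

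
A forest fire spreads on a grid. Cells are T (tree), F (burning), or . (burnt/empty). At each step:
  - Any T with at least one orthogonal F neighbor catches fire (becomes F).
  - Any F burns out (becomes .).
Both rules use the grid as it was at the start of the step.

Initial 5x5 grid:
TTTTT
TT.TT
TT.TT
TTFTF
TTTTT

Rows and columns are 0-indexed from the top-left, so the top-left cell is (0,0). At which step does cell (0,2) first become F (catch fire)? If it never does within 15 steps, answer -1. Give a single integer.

Step 1: cell (0,2)='T' (+5 fires, +2 burnt)
Step 2: cell (0,2)='T' (+6 fires, +5 burnt)
Step 3: cell (0,2)='T' (+5 fires, +6 burnt)
Step 4: cell (0,2)='T' (+3 fires, +5 burnt)
Step 5: cell (0,2)='F' (+2 fires, +3 burnt)
  -> target ignites at step 5
Step 6: cell (0,2)='.' (+0 fires, +2 burnt)
  fire out at step 6

5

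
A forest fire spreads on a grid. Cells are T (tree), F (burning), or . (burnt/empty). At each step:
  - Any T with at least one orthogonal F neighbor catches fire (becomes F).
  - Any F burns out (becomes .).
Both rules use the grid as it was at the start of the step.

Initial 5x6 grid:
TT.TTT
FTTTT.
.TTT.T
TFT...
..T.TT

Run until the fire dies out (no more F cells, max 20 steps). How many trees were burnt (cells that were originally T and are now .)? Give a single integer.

Step 1: +5 fires, +2 burnt (F count now 5)
Step 2: +4 fires, +5 burnt (F count now 4)
Step 3: +2 fires, +4 burnt (F count now 2)
Step 4: +2 fires, +2 burnt (F count now 2)
Step 5: +1 fires, +2 burnt (F count now 1)
Step 6: +1 fires, +1 burnt (F count now 1)
Step 7: +0 fires, +1 burnt (F count now 0)
Fire out after step 7
Initially T: 18, now '.': 27
Total burnt (originally-T cells now '.'): 15

Answer: 15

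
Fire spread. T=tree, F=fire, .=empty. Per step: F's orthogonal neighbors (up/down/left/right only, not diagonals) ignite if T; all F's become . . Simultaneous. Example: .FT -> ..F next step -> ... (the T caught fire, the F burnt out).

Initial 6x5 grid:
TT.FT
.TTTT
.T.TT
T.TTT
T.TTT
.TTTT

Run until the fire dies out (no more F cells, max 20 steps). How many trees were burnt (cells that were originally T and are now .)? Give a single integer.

Step 1: +2 fires, +1 burnt (F count now 2)
Step 2: +3 fires, +2 burnt (F count now 3)
Step 3: +3 fires, +3 burnt (F count now 3)
Step 4: +5 fires, +3 burnt (F count now 5)
Step 5: +4 fires, +5 burnt (F count now 4)
Step 6: +2 fires, +4 burnt (F count now 2)
Step 7: +1 fires, +2 burnt (F count now 1)
Step 8: +0 fires, +1 burnt (F count now 0)
Fire out after step 8
Initially T: 22, now '.': 28
Total burnt (originally-T cells now '.'): 20

Answer: 20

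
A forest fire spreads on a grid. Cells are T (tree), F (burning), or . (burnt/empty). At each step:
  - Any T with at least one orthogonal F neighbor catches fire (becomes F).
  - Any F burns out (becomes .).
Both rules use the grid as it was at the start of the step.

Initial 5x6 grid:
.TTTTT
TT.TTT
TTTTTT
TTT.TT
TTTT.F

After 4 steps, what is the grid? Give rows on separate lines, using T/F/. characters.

Step 1: 1 trees catch fire, 1 burn out
  .TTTTT
  TT.TTT
  TTTTTT
  TTT.TF
  TTTT..
Step 2: 2 trees catch fire, 1 burn out
  .TTTTT
  TT.TTT
  TTTTTF
  TTT.F.
  TTTT..
Step 3: 2 trees catch fire, 2 burn out
  .TTTTT
  TT.TTF
  TTTTF.
  TTT...
  TTTT..
Step 4: 3 trees catch fire, 2 burn out
  .TTTTF
  TT.TF.
  TTTF..
  TTT...
  TTTT..

.TTTTF
TT.TF.
TTTF..
TTT...
TTTT..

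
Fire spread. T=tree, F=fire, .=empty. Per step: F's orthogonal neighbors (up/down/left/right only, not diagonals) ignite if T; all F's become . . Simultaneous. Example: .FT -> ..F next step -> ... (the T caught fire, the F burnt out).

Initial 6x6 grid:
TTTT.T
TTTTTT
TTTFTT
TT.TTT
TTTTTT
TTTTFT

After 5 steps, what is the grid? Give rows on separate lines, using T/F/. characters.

Step 1: 7 trees catch fire, 2 burn out
  TTTT.T
  TTTFTT
  TTF.FT
  TT.FTT
  TTTTFT
  TTTF.F
Step 2: 9 trees catch fire, 7 burn out
  TTTF.T
  TTF.FT
  TF...F
  TT..FT
  TTTF.F
  TTF...
Step 3: 8 trees catch fire, 9 burn out
  TTF..T
  TF...F
  F.....
  TF...F
  TTF...
  TF....
Step 4: 6 trees catch fire, 8 burn out
  TF...F
  F.....
  ......
  F.....
  TF....
  F.....
Step 5: 2 trees catch fire, 6 burn out
  F.....
  ......
  ......
  ......
  F.....
  ......

F.....
......
......
......
F.....
......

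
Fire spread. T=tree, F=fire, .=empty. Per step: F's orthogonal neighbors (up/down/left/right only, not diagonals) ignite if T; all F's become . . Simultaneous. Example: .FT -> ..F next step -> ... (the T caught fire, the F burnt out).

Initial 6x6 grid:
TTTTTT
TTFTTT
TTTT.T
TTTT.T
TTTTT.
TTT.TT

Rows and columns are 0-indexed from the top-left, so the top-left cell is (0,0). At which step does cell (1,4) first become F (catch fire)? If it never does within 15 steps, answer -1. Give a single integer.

Step 1: cell (1,4)='T' (+4 fires, +1 burnt)
Step 2: cell (1,4)='F' (+7 fires, +4 burnt)
  -> target ignites at step 2
Step 3: cell (1,4)='.' (+7 fires, +7 burnt)
Step 4: cell (1,4)='.' (+6 fires, +7 burnt)
Step 5: cell (1,4)='.' (+4 fires, +6 burnt)
Step 6: cell (1,4)='.' (+2 fires, +4 burnt)
Step 7: cell (1,4)='.' (+1 fires, +2 burnt)
Step 8: cell (1,4)='.' (+0 fires, +1 burnt)
  fire out at step 8

2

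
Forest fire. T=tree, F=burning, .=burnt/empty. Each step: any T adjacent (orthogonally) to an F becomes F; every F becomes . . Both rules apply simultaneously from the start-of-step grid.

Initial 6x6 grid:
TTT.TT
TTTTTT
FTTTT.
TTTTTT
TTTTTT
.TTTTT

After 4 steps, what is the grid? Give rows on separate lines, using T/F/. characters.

Step 1: 3 trees catch fire, 1 burn out
  TTT.TT
  FTTTTT
  .FTTT.
  FTTTTT
  TTTTTT
  .TTTTT
Step 2: 5 trees catch fire, 3 burn out
  FTT.TT
  .FTTTT
  ..FTT.
  .FTTTT
  FTTTTT
  .TTTTT
Step 3: 5 trees catch fire, 5 burn out
  .FT.TT
  ..FTTT
  ...FT.
  ..FTTT
  .FTTTT
  .TTTTT
Step 4: 6 trees catch fire, 5 burn out
  ..F.TT
  ...FTT
  ....F.
  ...FTT
  ..FTTT
  .FTTTT

..F.TT
...FTT
....F.
...FTT
..FTTT
.FTTTT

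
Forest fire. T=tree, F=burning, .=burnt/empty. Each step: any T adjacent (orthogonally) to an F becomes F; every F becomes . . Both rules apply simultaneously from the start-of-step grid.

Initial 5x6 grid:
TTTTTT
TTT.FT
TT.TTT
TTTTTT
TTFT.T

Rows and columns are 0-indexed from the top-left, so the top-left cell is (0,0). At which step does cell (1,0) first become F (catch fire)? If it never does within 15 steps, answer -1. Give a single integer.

Step 1: cell (1,0)='T' (+6 fires, +2 burnt)
Step 2: cell (1,0)='T' (+8 fires, +6 burnt)
Step 3: cell (1,0)='T' (+4 fires, +8 burnt)
Step 4: cell (1,0)='T' (+5 fires, +4 burnt)
Step 5: cell (1,0)='F' (+2 fires, +5 burnt)
  -> target ignites at step 5
Step 6: cell (1,0)='.' (+0 fires, +2 burnt)
  fire out at step 6

5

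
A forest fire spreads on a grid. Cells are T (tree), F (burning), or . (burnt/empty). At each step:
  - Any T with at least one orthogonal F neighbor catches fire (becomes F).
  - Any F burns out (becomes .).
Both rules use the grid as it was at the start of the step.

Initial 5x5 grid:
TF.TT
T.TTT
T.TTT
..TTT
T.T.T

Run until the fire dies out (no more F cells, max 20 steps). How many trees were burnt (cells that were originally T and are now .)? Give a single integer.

Answer: 3

Derivation:
Step 1: +1 fires, +1 burnt (F count now 1)
Step 2: +1 fires, +1 burnt (F count now 1)
Step 3: +1 fires, +1 burnt (F count now 1)
Step 4: +0 fires, +1 burnt (F count now 0)
Fire out after step 4
Initially T: 17, now '.': 11
Total burnt (originally-T cells now '.'): 3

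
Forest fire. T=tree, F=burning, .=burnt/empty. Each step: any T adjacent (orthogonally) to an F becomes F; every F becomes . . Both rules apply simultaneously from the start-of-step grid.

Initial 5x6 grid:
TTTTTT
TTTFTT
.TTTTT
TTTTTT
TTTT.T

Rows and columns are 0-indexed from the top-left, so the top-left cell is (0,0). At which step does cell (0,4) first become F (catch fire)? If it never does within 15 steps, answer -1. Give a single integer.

Step 1: cell (0,4)='T' (+4 fires, +1 burnt)
Step 2: cell (0,4)='F' (+7 fires, +4 burnt)
  -> target ignites at step 2
Step 3: cell (0,4)='.' (+8 fires, +7 burnt)
Step 4: cell (0,4)='.' (+4 fires, +8 burnt)
Step 5: cell (0,4)='.' (+3 fires, +4 burnt)
Step 6: cell (0,4)='.' (+1 fires, +3 burnt)
Step 7: cell (0,4)='.' (+0 fires, +1 burnt)
  fire out at step 7

2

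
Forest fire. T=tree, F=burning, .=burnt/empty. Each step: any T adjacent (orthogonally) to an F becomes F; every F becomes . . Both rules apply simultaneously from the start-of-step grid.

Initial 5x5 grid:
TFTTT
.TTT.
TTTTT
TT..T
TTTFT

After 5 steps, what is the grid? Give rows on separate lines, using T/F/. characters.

Step 1: 5 trees catch fire, 2 burn out
  F.FTT
  .FTT.
  TTTTT
  TT..T
  TTF.F
Step 2: 5 trees catch fire, 5 burn out
  ...FT
  ..FT.
  TFTTT
  TT..F
  TF...
Step 3: 7 trees catch fire, 5 burn out
  ....F
  ...F.
  F.FTF
  TF...
  F....
Step 4: 2 trees catch fire, 7 burn out
  .....
  .....
  ...F.
  F....
  .....
Step 5: 0 trees catch fire, 2 burn out
  .....
  .....
  .....
  .....
  .....

.....
.....
.....
.....
.....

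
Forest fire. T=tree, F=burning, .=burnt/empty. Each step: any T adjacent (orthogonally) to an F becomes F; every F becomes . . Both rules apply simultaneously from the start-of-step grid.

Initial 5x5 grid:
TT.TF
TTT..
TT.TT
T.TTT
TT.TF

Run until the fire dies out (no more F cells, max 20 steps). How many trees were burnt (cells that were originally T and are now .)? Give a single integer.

Answer: 7

Derivation:
Step 1: +3 fires, +2 burnt (F count now 3)
Step 2: +2 fires, +3 burnt (F count now 2)
Step 3: +2 fires, +2 burnt (F count now 2)
Step 4: +0 fires, +2 burnt (F count now 0)
Fire out after step 4
Initially T: 17, now '.': 15
Total burnt (originally-T cells now '.'): 7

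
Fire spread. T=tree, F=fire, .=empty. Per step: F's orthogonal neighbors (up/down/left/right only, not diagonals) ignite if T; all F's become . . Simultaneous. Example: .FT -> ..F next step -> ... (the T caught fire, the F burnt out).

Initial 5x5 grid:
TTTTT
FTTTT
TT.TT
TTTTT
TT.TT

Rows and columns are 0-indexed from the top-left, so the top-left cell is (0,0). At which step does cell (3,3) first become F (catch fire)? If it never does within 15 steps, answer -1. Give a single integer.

Step 1: cell (3,3)='T' (+3 fires, +1 burnt)
Step 2: cell (3,3)='T' (+4 fires, +3 burnt)
Step 3: cell (3,3)='T' (+4 fires, +4 burnt)
Step 4: cell (3,3)='T' (+5 fires, +4 burnt)
Step 5: cell (3,3)='F' (+3 fires, +5 burnt)
  -> target ignites at step 5
Step 6: cell (3,3)='.' (+2 fires, +3 burnt)
Step 7: cell (3,3)='.' (+1 fires, +2 burnt)
Step 8: cell (3,3)='.' (+0 fires, +1 burnt)
  fire out at step 8

5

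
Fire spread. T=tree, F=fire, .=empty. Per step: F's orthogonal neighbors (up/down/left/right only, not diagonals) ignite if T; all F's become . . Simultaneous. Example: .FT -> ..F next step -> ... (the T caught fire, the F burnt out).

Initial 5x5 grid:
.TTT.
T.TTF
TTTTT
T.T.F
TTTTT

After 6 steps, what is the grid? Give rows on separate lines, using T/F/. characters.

Step 1: 3 trees catch fire, 2 burn out
  .TTT.
  T.TF.
  TTTTF
  T.T..
  TTTTF
Step 2: 4 trees catch fire, 3 burn out
  .TTF.
  T.F..
  TTTF.
  T.T..
  TTTF.
Step 3: 3 trees catch fire, 4 burn out
  .TF..
  T....
  TTF..
  T.T..
  TTF..
Step 4: 4 trees catch fire, 3 burn out
  .F...
  T....
  TF...
  T.F..
  TF...
Step 5: 2 trees catch fire, 4 burn out
  .....
  T....
  F....
  T....
  F....
Step 6: 2 trees catch fire, 2 burn out
  .....
  F....
  .....
  F....
  .....

.....
F....
.....
F....
.....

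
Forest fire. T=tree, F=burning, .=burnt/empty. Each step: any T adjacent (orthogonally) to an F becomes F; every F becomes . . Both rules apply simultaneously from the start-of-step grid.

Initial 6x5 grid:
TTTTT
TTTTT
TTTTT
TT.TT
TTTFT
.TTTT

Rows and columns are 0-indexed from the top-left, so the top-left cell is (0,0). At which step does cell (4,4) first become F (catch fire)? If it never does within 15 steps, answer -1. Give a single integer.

Step 1: cell (4,4)='F' (+4 fires, +1 burnt)
  -> target ignites at step 1
Step 2: cell (4,4)='.' (+5 fires, +4 burnt)
Step 3: cell (4,4)='.' (+6 fires, +5 burnt)
Step 4: cell (4,4)='.' (+5 fires, +6 burnt)
Step 5: cell (4,4)='.' (+4 fires, +5 burnt)
Step 6: cell (4,4)='.' (+2 fires, +4 burnt)
Step 7: cell (4,4)='.' (+1 fires, +2 burnt)
Step 8: cell (4,4)='.' (+0 fires, +1 burnt)
  fire out at step 8

1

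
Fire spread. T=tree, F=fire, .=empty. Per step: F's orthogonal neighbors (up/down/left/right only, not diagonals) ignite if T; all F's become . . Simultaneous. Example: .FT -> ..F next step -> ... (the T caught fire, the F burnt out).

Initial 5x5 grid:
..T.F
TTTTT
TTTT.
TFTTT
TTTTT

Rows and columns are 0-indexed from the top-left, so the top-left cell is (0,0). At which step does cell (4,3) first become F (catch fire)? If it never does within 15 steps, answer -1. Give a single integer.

Step 1: cell (4,3)='T' (+5 fires, +2 burnt)
Step 2: cell (4,3)='T' (+7 fires, +5 burnt)
Step 3: cell (4,3)='F' (+5 fires, +7 burnt)
  -> target ignites at step 3
Step 4: cell (4,3)='.' (+2 fires, +5 burnt)
Step 5: cell (4,3)='.' (+0 fires, +2 burnt)
  fire out at step 5

3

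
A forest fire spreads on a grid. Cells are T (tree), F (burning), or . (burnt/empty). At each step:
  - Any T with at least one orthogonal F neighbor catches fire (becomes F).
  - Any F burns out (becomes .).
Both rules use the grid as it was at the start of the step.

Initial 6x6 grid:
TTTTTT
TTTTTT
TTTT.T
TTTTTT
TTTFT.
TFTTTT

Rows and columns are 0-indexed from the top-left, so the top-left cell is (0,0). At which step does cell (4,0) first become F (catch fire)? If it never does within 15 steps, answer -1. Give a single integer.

Step 1: cell (4,0)='T' (+7 fires, +2 burnt)
Step 2: cell (4,0)='F' (+6 fires, +7 burnt)
  -> target ignites at step 2
Step 3: cell (4,0)='.' (+6 fires, +6 burnt)
Step 4: cell (4,0)='.' (+6 fires, +6 burnt)
Step 5: cell (4,0)='.' (+5 fires, +6 burnt)
Step 6: cell (4,0)='.' (+2 fires, +5 burnt)
Step 7: cell (4,0)='.' (+0 fires, +2 burnt)
  fire out at step 7

2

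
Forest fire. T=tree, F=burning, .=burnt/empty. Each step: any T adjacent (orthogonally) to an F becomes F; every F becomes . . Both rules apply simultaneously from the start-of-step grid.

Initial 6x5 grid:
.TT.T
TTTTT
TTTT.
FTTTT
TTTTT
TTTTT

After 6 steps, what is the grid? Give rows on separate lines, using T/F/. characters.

Step 1: 3 trees catch fire, 1 burn out
  .TT.T
  TTTTT
  FTTT.
  .FTTT
  FTTTT
  TTTTT
Step 2: 5 trees catch fire, 3 burn out
  .TT.T
  FTTTT
  .FTT.
  ..FTT
  .FTTT
  FTTTT
Step 3: 5 trees catch fire, 5 burn out
  .TT.T
  .FTTT
  ..FT.
  ...FT
  ..FTT
  .FTTT
Step 4: 6 trees catch fire, 5 burn out
  .FT.T
  ..FTT
  ...F.
  ....F
  ...FT
  ..FTT
Step 5: 4 trees catch fire, 6 burn out
  ..F.T
  ...FT
  .....
  .....
  ....F
  ...FT
Step 6: 2 trees catch fire, 4 burn out
  ....T
  ....F
  .....
  .....
  .....
  ....F

....T
....F
.....
.....
.....
....F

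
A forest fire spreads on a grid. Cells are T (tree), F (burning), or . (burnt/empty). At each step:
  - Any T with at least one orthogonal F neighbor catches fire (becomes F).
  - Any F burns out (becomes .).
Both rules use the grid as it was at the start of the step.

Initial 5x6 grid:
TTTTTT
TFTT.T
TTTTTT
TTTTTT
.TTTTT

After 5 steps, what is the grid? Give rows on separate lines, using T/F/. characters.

Step 1: 4 trees catch fire, 1 burn out
  TFTTTT
  F.FT.T
  TFTTTT
  TTTTTT
  .TTTTT
Step 2: 6 trees catch fire, 4 burn out
  F.FTTT
  ...F.T
  F.FTTT
  TFTTTT
  .TTTTT
Step 3: 5 trees catch fire, 6 burn out
  ...FTT
  .....T
  ...FTT
  F.FTTT
  .FTTTT
Step 4: 4 trees catch fire, 5 burn out
  ....FT
  .....T
  ....FT
  ...FTT
  ..FTTT
Step 5: 4 trees catch fire, 4 burn out
  .....F
  .....T
  .....F
  ....FT
  ...FTT

.....F
.....T
.....F
....FT
...FTT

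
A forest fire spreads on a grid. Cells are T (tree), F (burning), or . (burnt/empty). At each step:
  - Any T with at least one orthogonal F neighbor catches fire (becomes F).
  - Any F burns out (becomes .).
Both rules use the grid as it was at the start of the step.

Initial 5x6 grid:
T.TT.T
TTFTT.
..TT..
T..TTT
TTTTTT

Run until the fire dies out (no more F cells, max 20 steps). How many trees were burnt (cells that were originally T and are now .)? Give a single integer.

Step 1: +4 fires, +1 burnt (F count now 4)
Step 2: +4 fires, +4 burnt (F count now 4)
Step 3: +2 fires, +4 burnt (F count now 2)
Step 4: +2 fires, +2 burnt (F count now 2)
Step 5: +3 fires, +2 burnt (F count now 3)
Step 6: +2 fires, +3 burnt (F count now 2)
Step 7: +1 fires, +2 burnt (F count now 1)
Step 8: +1 fires, +1 burnt (F count now 1)
Step 9: +0 fires, +1 burnt (F count now 0)
Fire out after step 9
Initially T: 20, now '.': 29
Total burnt (originally-T cells now '.'): 19

Answer: 19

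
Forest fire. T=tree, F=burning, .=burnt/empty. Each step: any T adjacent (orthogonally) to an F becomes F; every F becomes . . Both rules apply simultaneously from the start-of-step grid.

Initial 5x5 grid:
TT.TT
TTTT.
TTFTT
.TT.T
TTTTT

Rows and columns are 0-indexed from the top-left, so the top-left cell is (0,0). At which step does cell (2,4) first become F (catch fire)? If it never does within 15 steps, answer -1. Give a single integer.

Step 1: cell (2,4)='T' (+4 fires, +1 burnt)
Step 2: cell (2,4)='F' (+6 fires, +4 burnt)
  -> target ignites at step 2
Step 3: cell (2,4)='.' (+6 fires, +6 burnt)
Step 4: cell (2,4)='.' (+4 fires, +6 burnt)
Step 5: cell (2,4)='.' (+0 fires, +4 burnt)
  fire out at step 5

2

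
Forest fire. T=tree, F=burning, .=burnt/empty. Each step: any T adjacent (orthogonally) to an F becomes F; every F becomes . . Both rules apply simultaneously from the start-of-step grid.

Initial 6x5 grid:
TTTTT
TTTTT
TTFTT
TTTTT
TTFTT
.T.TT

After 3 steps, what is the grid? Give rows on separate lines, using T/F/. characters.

Step 1: 6 trees catch fire, 2 burn out
  TTTTT
  TTFTT
  TF.FT
  TTFTT
  TF.FT
  .T.TT
Step 2: 11 trees catch fire, 6 burn out
  TTFTT
  TF.FT
  F...F
  TF.FT
  F...F
  .F.FT
Step 3: 7 trees catch fire, 11 burn out
  TF.FT
  F...F
  .....
  F...F
  .....
  ....F

TF.FT
F...F
.....
F...F
.....
....F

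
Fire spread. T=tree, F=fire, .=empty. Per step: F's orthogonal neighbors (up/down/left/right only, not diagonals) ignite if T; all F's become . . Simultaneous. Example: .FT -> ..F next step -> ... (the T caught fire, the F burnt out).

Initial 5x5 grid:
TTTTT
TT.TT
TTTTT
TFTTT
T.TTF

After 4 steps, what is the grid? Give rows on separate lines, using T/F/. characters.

Step 1: 5 trees catch fire, 2 burn out
  TTTTT
  TT.TT
  TFTTT
  F.FTF
  T.TF.
Step 2: 7 trees catch fire, 5 burn out
  TTTTT
  TF.TT
  F.FTF
  ...F.
  F.F..
Step 3: 4 trees catch fire, 7 burn out
  TFTTT
  F..TF
  ...F.
  .....
  .....
Step 4: 4 trees catch fire, 4 burn out
  F.FTF
  ...F.
  .....
  .....
  .....

F.FTF
...F.
.....
.....
.....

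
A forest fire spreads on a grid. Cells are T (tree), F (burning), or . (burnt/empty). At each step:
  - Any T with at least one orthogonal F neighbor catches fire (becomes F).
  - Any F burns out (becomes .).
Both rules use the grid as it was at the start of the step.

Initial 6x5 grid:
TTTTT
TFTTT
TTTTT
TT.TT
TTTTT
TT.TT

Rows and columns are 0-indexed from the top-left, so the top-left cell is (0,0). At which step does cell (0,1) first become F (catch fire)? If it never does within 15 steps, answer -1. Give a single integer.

Step 1: cell (0,1)='F' (+4 fires, +1 burnt)
  -> target ignites at step 1
Step 2: cell (0,1)='.' (+6 fires, +4 burnt)
Step 3: cell (0,1)='.' (+5 fires, +6 burnt)
Step 4: cell (0,1)='.' (+6 fires, +5 burnt)
Step 5: cell (0,1)='.' (+3 fires, +6 burnt)
Step 6: cell (0,1)='.' (+2 fires, +3 burnt)
Step 7: cell (0,1)='.' (+1 fires, +2 burnt)
Step 8: cell (0,1)='.' (+0 fires, +1 burnt)
  fire out at step 8

1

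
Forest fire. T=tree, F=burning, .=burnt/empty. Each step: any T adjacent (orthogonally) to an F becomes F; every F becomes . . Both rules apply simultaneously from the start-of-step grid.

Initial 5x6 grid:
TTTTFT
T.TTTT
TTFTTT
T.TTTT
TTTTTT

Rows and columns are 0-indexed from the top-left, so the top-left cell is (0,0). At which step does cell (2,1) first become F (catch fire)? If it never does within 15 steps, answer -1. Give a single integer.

Step 1: cell (2,1)='F' (+7 fires, +2 burnt)
  -> target ignites at step 1
Step 2: cell (2,1)='.' (+7 fires, +7 burnt)
Step 3: cell (2,1)='.' (+7 fires, +7 burnt)
Step 4: cell (2,1)='.' (+4 fires, +7 burnt)
Step 5: cell (2,1)='.' (+1 fires, +4 burnt)
Step 6: cell (2,1)='.' (+0 fires, +1 burnt)
  fire out at step 6

1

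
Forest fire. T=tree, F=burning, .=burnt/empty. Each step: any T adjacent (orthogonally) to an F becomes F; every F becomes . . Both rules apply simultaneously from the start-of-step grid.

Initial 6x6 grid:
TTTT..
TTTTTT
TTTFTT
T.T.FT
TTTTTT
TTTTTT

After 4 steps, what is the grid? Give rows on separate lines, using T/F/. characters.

Step 1: 5 trees catch fire, 2 burn out
  TTTT..
  TTTFTT
  TTF.FT
  T.T..F
  TTTTFT
  TTTTTT
Step 2: 9 trees catch fire, 5 burn out
  TTTF..
  TTF.FT
  TF...F
  T.F...
  TTTF.F
  TTTTFT
Step 3: 7 trees catch fire, 9 burn out
  TTF...
  TF...F
  F.....
  T.....
  TTF...
  TTTF.F
Step 4: 5 trees catch fire, 7 burn out
  TF....
  F.....
  ......
  F.....
  TF....
  TTF...

TF....
F.....
......
F.....
TF....
TTF...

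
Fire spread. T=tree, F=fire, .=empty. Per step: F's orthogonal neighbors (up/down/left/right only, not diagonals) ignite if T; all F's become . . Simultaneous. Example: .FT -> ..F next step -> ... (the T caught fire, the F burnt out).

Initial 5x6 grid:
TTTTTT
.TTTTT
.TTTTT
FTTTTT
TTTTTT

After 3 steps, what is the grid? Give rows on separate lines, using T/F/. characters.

Step 1: 2 trees catch fire, 1 burn out
  TTTTTT
  .TTTTT
  .TTTTT
  .FTTTT
  FTTTTT
Step 2: 3 trees catch fire, 2 burn out
  TTTTTT
  .TTTTT
  .FTTTT
  ..FTTT
  .FTTTT
Step 3: 4 trees catch fire, 3 burn out
  TTTTTT
  .FTTTT
  ..FTTT
  ...FTT
  ..FTTT

TTTTTT
.FTTTT
..FTTT
...FTT
..FTTT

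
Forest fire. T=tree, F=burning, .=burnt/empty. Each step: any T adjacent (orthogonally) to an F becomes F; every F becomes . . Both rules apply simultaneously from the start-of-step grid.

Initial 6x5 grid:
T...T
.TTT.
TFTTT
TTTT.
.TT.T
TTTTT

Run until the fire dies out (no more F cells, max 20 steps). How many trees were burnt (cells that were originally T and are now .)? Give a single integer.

Answer: 19

Derivation:
Step 1: +4 fires, +1 burnt (F count now 4)
Step 2: +5 fires, +4 burnt (F count now 5)
Step 3: +5 fires, +5 burnt (F count now 5)
Step 4: +2 fires, +5 burnt (F count now 2)
Step 5: +1 fires, +2 burnt (F count now 1)
Step 6: +1 fires, +1 burnt (F count now 1)
Step 7: +1 fires, +1 burnt (F count now 1)
Step 8: +0 fires, +1 burnt (F count now 0)
Fire out after step 8
Initially T: 21, now '.': 28
Total burnt (originally-T cells now '.'): 19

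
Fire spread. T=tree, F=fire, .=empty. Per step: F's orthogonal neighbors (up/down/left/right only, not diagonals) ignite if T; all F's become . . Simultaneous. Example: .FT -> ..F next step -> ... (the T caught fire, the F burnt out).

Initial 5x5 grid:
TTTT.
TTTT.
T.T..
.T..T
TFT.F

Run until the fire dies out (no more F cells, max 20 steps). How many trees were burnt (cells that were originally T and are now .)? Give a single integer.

Answer: 4

Derivation:
Step 1: +4 fires, +2 burnt (F count now 4)
Step 2: +0 fires, +4 burnt (F count now 0)
Fire out after step 2
Initially T: 14, now '.': 15
Total burnt (originally-T cells now '.'): 4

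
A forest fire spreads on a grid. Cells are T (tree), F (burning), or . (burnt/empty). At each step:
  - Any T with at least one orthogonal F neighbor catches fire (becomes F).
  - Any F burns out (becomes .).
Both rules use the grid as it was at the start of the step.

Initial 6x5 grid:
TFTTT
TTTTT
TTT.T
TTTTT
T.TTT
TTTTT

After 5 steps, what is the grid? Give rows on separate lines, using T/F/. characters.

Step 1: 3 trees catch fire, 1 burn out
  F.FTT
  TFTTT
  TTT.T
  TTTTT
  T.TTT
  TTTTT
Step 2: 4 trees catch fire, 3 burn out
  ...FT
  F.FTT
  TFT.T
  TTTTT
  T.TTT
  TTTTT
Step 3: 5 trees catch fire, 4 burn out
  ....F
  ...FT
  F.F.T
  TFTTT
  T.TTT
  TTTTT
Step 4: 3 trees catch fire, 5 burn out
  .....
  ....F
  ....T
  F.FTT
  T.TTT
  TTTTT
Step 5: 4 trees catch fire, 3 burn out
  .....
  .....
  ....F
  ...FT
  F.FTT
  TTTTT

.....
.....
....F
...FT
F.FTT
TTTTT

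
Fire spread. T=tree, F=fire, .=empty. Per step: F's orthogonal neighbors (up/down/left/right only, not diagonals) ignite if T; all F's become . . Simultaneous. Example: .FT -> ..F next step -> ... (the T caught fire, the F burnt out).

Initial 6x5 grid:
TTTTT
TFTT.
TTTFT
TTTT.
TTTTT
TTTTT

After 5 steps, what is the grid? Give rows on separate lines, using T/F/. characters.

Step 1: 8 trees catch fire, 2 burn out
  TFTTT
  F.FF.
  TFF.F
  TTTF.
  TTTTT
  TTTTT
Step 2: 7 trees catch fire, 8 burn out
  F.FFT
  .....
  F....
  TFF..
  TTTFT
  TTTTT
Step 3: 6 trees catch fire, 7 burn out
  ....F
  .....
  .....
  F....
  TFF.F
  TTTFT
Step 4: 4 trees catch fire, 6 burn out
  .....
  .....
  .....
  .....
  F....
  TFF.F
Step 5: 1 trees catch fire, 4 burn out
  .....
  .....
  .....
  .....
  .....
  F....

.....
.....
.....
.....
.....
F....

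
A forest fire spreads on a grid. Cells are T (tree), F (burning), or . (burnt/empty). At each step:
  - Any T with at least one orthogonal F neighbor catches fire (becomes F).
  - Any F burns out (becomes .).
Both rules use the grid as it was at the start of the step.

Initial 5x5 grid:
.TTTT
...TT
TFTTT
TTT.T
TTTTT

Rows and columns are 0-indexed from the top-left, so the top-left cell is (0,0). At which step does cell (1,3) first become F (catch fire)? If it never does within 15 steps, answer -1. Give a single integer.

Step 1: cell (1,3)='T' (+3 fires, +1 burnt)
Step 2: cell (1,3)='T' (+4 fires, +3 burnt)
Step 3: cell (1,3)='F' (+4 fires, +4 burnt)
  -> target ignites at step 3
Step 4: cell (1,3)='.' (+4 fires, +4 burnt)
Step 5: cell (1,3)='.' (+3 fires, +4 burnt)
Step 6: cell (1,3)='.' (+1 fires, +3 burnt)
Step 7: cell (1,3)='.' (+0 fires, +1 burnt)
  fire out at step 7

3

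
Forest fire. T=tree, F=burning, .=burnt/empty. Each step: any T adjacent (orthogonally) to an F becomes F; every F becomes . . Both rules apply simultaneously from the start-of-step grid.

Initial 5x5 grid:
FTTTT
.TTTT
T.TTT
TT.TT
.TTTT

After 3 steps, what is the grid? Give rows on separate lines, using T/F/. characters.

Step 1: 1 trees catch fire, 1 burn out
  .FTTT
  .TTTT
  T.TTT
  TT.TT
  .TTTT
Step 2: 2 trees catch fire, 1 burn out
  ..FTT
  .FTTT
  T.TTT
  TT.TT
  .TTTT
Step 3: 2 trees catch fire, 2 burn out
  ...FT
  ..FTT
  T.TTT
  TT.TT
  .TTTT

...FT
..FTT
T.TTT
TT.TT
.TTTT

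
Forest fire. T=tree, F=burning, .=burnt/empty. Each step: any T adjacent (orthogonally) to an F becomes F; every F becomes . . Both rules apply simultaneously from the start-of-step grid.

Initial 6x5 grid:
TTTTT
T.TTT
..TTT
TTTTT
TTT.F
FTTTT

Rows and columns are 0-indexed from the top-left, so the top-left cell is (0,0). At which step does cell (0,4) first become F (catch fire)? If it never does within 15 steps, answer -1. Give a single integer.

Step 1: cell (0,4)='T' (+4 fires, +2 burnt)
Step 2: cell (0,4)='T' (+6 fires, +4 burnt)
Step 3: cell (0,4)='T' (+5 fires, +6 burnt)
Step 4: cell (0,4)='F' (+3 fires, +5 burnt)
  -> target ignites at step 4
Step 5: cell (0,4)='.' (+2 fires, +3 burnt)
Step 6: cell (0,4)='.' (+1 fires, +2 burnt)
Step 7: cell (0,4)='.' (+1 fires, +1 burnt)
Step 8: cell (0,4)='.' (+1 fires, +1 burnt)
Step 9: cell (0,4)='.' (+1 fires, +1 burnt)
Step 10: cell (0,4)='.' (+0 fires, +1 burnt)
  fire out at step 10

4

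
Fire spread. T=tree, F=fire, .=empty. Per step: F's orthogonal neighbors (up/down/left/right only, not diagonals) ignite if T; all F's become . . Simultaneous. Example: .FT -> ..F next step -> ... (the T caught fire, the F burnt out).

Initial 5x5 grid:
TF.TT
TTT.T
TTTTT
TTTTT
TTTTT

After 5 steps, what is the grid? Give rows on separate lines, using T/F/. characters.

Step 1: 2 trees catch fire, 1 burn out
  F..TT
  TFT.T
  TTTTT
  TTTTT
  TTTTT
Step 2: 3 trees catch fire, 2 burn out
  ...TT
  F.F.T
  TFTTT
  TTTTT
  TTTTT
Step 3: 3 trees catch fire, 3 burn out
  ...TT
  ....T
  F.FTT
  TFTTT
  TTTTT
Step 4: 4 trees catch fire, 3 burn out
  ...TT
  ....T
  ...FT
  F.FTT
  TFTTT
Step 5: 4 trees catch fire, 4 burn out
  ...TT
  ....T
  ....F
  ...FT
  F.FTT

...TT
....T
....F
...FT
F.FTT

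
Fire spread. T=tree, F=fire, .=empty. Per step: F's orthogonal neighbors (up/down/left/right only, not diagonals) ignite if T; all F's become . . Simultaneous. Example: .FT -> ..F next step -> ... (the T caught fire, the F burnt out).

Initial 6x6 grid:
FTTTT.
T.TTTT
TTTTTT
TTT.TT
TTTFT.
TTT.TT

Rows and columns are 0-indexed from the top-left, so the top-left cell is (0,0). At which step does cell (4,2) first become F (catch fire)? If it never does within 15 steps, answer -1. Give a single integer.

Step 1: cell (4,2)='F' (+4 fires, +2 burnt)
  -> target ignites at step 1
Step 2: cell (4,2)='.' (+7 fires, +4 burnt)
Step 3: cell (4,2)='.' (+11 fires, +7 burnt)
Step 4: cell (4,2)='.' (+6 fires, +11 burnt)
Step 5: cell (4,2)='.' (+1 fires, +6 burnt)
Step 6: cell (4,2)='.' (+0 fires, +1 burnt)
  fire out at step 6

1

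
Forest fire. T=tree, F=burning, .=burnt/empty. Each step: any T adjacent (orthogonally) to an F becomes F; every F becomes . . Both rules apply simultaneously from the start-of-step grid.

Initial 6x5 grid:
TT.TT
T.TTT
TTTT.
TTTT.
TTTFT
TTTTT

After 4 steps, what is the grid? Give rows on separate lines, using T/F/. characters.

Step 1: 4 trees catch fire, 1 burn out
  TT.TT
  T.TTT
  TTTT.
  TTTF.
  TTF.F
  TTTFT
Step 2: 5 trees catch fire, 4 burn out
  TT.TT
  T.TTT
  TTTF.
  TTF..
  TF...
  TTF.F
Step 3: 5 trees catch fire, 5 burn out
  TT.TT
  T.TFT
  TTF..
  TF...
  F....
  TF...
Step 4: 6 trees catch fire, 5 burn out
  TT.FT
  T.F.F
  TF...
  F....
  .....
  F....

TT.FT
T.F.F
TF...
F....
.....
F....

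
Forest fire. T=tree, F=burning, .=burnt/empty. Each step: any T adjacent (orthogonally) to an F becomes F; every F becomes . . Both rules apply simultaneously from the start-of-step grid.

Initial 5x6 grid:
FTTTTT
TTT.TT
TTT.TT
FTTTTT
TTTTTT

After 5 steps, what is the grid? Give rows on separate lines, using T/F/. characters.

Step 1: 5 trees catch fire, 2 burn out
  .FTTTT
  FTT.TT
  FTT.TT
  .FTTTT
  FTTTTT
Step 2: 5 trees catch fire, 5 burn out
  ..FTTT
  .FT.TT
  .FT.TT
  ..FTTT
  .FTTTT
Step 3: 5 trees catch fire, 5 burn out
  ...FTT
  ..F.TT
  ..F.TT
  ...FTT
  ..FTTT
Step 4: 3 trees catch fire, 5 burn out
  ....FT
  ....TT
  ....TT
  ....FT
  ...FTT
Step 5: 5 trees catch fire, 3 burn out
  .....F
  ....FT
  ....FT
  .....F
  ....FT

.....F
....FT
....FT
.....F
....FT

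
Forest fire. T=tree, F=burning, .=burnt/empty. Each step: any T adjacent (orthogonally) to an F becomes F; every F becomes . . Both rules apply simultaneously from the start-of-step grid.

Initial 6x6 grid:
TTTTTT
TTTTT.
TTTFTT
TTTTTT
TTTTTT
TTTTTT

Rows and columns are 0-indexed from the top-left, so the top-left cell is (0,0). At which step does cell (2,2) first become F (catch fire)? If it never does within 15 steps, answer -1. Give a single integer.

Step 1: cell (2,2)='F' (+4 fires, +1 burnt)
  -> target ignites at step 1
Step 2: cell (2,2)='.' (+8 fires, +4 burnt)
Step 3: cell (2,2)='.' (+9 fires, +8 burnt)
Step 4: cell (2,2)='.' (+8 fires, +9 burnt)
Step 5: cell (2,2)='.' (+4 fires, +8 burnt)
Step 6: cell (2,2)='.' (+1 fires, +4 burnt)
Step 7: cell (2,2)='.' (+0 fires, +1 burnt)
  fire out at step 7

1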